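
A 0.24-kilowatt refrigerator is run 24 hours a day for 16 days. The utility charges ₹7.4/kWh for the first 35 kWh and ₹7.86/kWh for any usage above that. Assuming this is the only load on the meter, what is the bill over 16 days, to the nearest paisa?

₹708.28

Runtime = 24 h × 16 = 384 h
Energy = 0.24 kW × 384 h = 92.16 kWh
Tier 1 (0–35 kWh): 35 × ₹7.4 = ₹259
Above 35 kWh: 57.16 × ₹7.86 = ₹449.2776
Bill = ₹708.28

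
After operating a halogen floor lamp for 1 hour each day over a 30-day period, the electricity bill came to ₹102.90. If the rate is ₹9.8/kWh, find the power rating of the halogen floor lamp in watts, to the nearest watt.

350 W

Energy = ₹102.90 ÷ ₹9.8/kWh = 10.5 kWh
Runtime = 1 h/day × 30 days = 30 h
Power = 10.5 kWh ÷ 30 h = 0.35 kW = 350 W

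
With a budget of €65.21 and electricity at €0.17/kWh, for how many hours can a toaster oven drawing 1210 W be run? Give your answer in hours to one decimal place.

Energy available = €65.21 ÷ €0.17/kWh = 383.5882 kWh
Hours = 383.5882 kWh ÷ 1.21 kW = 317.0 h

317.0 h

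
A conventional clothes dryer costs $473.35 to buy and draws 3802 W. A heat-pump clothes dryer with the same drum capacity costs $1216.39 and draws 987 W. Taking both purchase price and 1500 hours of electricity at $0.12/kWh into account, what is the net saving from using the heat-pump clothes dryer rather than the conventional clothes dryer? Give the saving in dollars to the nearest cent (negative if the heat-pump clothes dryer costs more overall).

-$236.34

conventional clothes dryer: $473.35 + (3802/1000) kW × 1500 h × $0.12 = $473.35 + $684.36 = $1157.71
heat-pump clothes dryer: $1216.39 + (987/1000) kW × 1500 h × $0.12 = $1216.39 + $177.66 = $1394.05
Saving = $1157.71 − $1394.05 = −$236.34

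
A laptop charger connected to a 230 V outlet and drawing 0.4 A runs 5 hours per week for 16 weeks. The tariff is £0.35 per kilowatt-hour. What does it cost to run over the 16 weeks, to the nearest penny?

£2.58

Power = 0.4 A × 230 V = 92 W = 0.092 kW
Runtime = 5 h/week × 16 weeks = 80 h
Energy = 0.092 kW × 80 h = 7.36 kWh
Cost = 7.36 kWh × £0.35/kWh = £2.58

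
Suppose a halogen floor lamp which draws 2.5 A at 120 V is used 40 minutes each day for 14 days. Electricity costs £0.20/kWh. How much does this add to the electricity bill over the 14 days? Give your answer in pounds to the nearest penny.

£0.56

Power = 2.5 A × 120 V = 300 W = 0.3 kW
Runtime = 40 min × 14 = 560 min = 9.333333… h
Energy = 0.3 kW × 9.333333… h = 2.8 kWh
Cost = 2.8 kWh × £0.20/kWh = £0.56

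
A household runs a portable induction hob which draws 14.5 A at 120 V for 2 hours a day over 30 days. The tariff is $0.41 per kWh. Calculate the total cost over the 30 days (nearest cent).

$42.80

Power = 14.5 A × 120 V = 1740 W = 1.74 kW
Runtime = 2 h/day × 30 days = 60 h
Energy = 1.74 kW × 60 h = 104.4 kWh
Cost = 104.4 kWh × $0.41/kWh = $42.80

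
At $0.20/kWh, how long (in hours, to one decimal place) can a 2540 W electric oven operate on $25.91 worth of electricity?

Energy available = $25.91 ÷ $0.20/kWh = 129.55 kWh
Hours = 129.55 kWh ÷ 2.54 kW = 51.0 h

51.0 h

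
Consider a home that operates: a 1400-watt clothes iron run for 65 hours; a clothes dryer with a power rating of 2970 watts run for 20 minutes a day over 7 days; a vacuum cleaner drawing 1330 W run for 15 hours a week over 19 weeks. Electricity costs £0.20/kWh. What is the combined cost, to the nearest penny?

clothes iron: 1.4 kW × 65 h = 91 kWh
clothes dryer: Runtime = 20 min × 7 = 140 min = 2.333333… h
clothes dryer: 2.97 kW × 2.333333… h = 6.93 kWh
vacuum cleaner: Runtime = 15 h/week × 19 weeks = 285 h
vacuum cleaner: 1.33 kW × 285 h = 379.05 kWh
Total energy = 476.98 kWh
Cost = 476.98 × £0.20 = £95.40

£95.40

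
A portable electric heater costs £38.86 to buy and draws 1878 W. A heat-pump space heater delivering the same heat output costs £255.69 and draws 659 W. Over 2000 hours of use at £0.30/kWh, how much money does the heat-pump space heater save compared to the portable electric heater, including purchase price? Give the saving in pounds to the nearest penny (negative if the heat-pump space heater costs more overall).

£514.57

portable electric heater: £38.86 + (1878/1000) kW × 2000 h × £0.30 = £38.86 + £1126.8 = £1165.66
heat-pump space heater: £255.69 + (659/1000) kW × 2000 h × £0.30 = £255.69 + £395.4 = £651.09
Saving = £1165.66 − £651.09 = £514.57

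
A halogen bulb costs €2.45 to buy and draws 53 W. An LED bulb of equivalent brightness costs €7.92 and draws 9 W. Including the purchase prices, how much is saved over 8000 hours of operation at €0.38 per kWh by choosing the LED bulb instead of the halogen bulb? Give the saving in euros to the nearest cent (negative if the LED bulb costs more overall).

€128.29

halogen bulb: €2.45 + (53/1000) kW × 8000 h × €0.38 = €2.45 + €161.12 = €163.57
LED bulb: €7.92 + (9/1000) kW × 8000 h × €0.38 = €7.92 + €27.36 = €35.28
Saving = €163.57 − €35.28 = €128.29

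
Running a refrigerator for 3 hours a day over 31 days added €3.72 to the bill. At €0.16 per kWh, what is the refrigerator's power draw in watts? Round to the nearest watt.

250 W

Energy = €3.72 ÷ €0.16/kWh = 23.25 kWh
Runtime = 3 h/day × 31 days = 93 h
Power = 23.25 kWh ÷ 93 h = 0.25 kW = 250 W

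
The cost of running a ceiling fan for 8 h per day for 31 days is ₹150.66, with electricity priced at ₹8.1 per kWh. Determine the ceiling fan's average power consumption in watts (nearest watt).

75 W

Energy = ₹150.66 ÷ ₹8.1/kWh = 18.6 kWh
Runtime = 8 h/day × 31 days = 248 h
Power = 18.6 kWh ÷ 248 h = 0.075 kW = 75 W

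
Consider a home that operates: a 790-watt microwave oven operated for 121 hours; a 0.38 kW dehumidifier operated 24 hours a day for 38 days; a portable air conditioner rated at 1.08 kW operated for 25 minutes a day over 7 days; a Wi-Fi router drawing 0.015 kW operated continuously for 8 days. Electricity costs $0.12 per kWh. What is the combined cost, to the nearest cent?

$53.78

microwave oven: 0.79 kW × 121 h = 95.59 kWh
dehumidifier: Runtime = 24 h × 38 = 912 h
dehumidifier: 0.38 kW × 912 h = 346.56 kWh
portable air conditioner: Runtime = 25 min × 7 = 175 min = 2.916666… h
portable air conditioner: 1.08 kW × 2.916666… h = 3.15 kWh
Wi-Fi router: Runtime = 24 h × 8 = 192 h
Wi-Fi router: 0.015 kW × 192 h = 2.88 kWh
Total energy = 448.18 kWh
Cost = 448.18 × $0.12 = $53.78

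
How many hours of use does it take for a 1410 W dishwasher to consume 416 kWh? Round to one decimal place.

295.0 h

Hours = 416 kWh ÷ 1.41 kW = 295.0 h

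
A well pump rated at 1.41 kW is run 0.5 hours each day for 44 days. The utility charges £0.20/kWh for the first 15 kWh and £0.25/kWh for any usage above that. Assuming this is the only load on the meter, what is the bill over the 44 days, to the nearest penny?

Runtime = 0.5 h/day × 44 days = 22 h
Energy = 1.41 kW × 22 h = 31.02 kWh
Tier 1 (0–15 kWh): 15 × £0.20 = £3
Above 15 kWh: 16.02 × £0.25 = £4.005
Bill = £7.01

£7.01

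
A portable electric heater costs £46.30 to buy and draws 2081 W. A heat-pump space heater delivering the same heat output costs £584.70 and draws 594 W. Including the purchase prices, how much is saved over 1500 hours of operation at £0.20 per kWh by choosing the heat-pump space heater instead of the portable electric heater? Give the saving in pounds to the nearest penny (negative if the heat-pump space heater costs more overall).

-£92.30

portable electric heater: £46.30 + (2081/1000) kW × 1500 h × £0.20 = £46.30 + £624.3 = £670.6
heat-pump space heater: £584.70 + (594/1000) kW × 1500 h × £0.20 = £584.70 + £178.2 = £762.9
Saving = £670.6 − £762.9 = −£92.3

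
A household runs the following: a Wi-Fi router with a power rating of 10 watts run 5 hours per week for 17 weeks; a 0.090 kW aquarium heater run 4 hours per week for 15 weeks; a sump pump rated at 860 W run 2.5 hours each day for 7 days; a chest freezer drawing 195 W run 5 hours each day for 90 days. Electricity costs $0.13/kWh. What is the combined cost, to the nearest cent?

$14.18

Wi-Fi router: Runtime = 5 h/week × 17 weeks = 85 h
Wi-Fi router: 0.01 kW × 85 h = 0.85 kWh
aquarium heater: Runtime = 4 h/week × 15 weeks = 60 h
aquarium heater: 0.09 kW × 60 h = 5.4 kWh
sump pump: Runtime = 2.5 h/day × 7 days = 17.5 h
sump pump: 0.86 kW × 17.5 h = 15.05 kWh
chest freezer: Runtime = 5 h/day × 90 days = 450 h
chest freezer: 0.195 kW × 450 h = 87.75 kWh
Total energy = 109.05 kWh
Cost = 109.05 × $0.13 = $14.18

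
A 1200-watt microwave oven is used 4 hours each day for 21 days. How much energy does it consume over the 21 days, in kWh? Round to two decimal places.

100.80 kWh

Runtime = 4 h/day × 21 days = 84 h
Energy = 1.2 kW × 84 h = 100.8 kWh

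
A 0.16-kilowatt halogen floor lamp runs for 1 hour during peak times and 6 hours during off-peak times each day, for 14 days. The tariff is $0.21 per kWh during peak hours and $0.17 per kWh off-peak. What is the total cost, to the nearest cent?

Peak energy = 0.16 kW × 1 h × 14 = 2.24 kWh
Off-peak energy = 0.16 kW × 6 h × 14 = 13.44 kWh
Cost = 2.24 × $0.21 + 13.44 × $0.17 = $0.4704 + $2.2848 = $2.76

$2.76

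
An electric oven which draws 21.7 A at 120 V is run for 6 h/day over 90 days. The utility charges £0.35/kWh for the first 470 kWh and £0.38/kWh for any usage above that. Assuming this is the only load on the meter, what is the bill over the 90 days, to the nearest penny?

Power = 21.7 A × 120 V = 2604 W = 2.604 kW
Runtime = 6 h/day × 90 days = 540 h
Energy = 2.604 kW × 540 h = 1406.16 kWh
Tier 1 (0–470 kWh): 470 × £0.35 = £164.5
Above 470 kWh: 936.16 × £0.38 = £355.7408
Bill = £520.24

£520.24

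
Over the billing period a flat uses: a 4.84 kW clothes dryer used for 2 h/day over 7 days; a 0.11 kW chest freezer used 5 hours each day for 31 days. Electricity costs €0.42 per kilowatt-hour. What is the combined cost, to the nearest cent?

clothes dryer: Runtime = 2 h/day × 7 days = 14 h
clothes dryer: 4.84 kW × 14 h = 67.76 kWh
chest freezer: Runtime = 5 h/day × 31 days = 155 h
chest freezer: 0.11 kW × 155 h = 17.05 kWh
Total energy = 84.81 kWh
Cost = 84.81 × €0.42 = €35.62

€35.62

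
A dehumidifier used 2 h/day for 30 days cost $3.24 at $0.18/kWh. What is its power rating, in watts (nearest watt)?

Energy = $3.24 ÷ $0.18/kWh = 18 kWh
Runtime = 2 h/day × 30 days = 60 h
Power = 18 kWh ÷ 60 h = 0.3 kW = 300 W

300 W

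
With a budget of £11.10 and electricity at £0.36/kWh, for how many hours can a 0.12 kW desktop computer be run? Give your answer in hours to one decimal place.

Energy available = £11.10 ÷ £0.36/kWh = 30.8333 kWh
Hours = 30.8333 kWh ÷ 0.12 kW = 256.9 h

256.9 h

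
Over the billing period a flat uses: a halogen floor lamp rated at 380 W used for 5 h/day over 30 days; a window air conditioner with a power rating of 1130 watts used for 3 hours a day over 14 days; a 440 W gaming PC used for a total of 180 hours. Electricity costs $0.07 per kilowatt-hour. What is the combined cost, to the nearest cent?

$12.86

halogen floor lamp: Runtime = 5 h/day × 30 days = 150 h
halogen floor lamp: 0.38 kW × 150 h = 57 kWh
window air conditioner: Runtime = 3 h/day × 14 days = 42 h
window air conditioner: 1.13 kW × 42 h = 47.46 kWh
gaming PC: 0.44 kW × 180 h = 79.2 kWh
Total energy = 183.66 kWh
Cost = 183.66 × $0.07 = $12.86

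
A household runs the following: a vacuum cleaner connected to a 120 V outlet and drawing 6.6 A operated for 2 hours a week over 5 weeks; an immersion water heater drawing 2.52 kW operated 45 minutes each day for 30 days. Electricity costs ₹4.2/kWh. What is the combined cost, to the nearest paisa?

vacuum cleaner: Power = 6.6 A × 120 V = 792 W = 0.792 kW
vacuum cleaner: Runtime = 2 h/week × 5 weeks = 10 h
vacuum cleaner: 0.792 kW × 10 h = 7.92 kWh
immersion water heater: Runtime = 45 min × 30 = 1350 min = 22.5 h
immersion water heater: 2.52 kW × 22.5 h = 56.7 kWh
Total energy = 64.62 kWh
Cost = 64.62 × ₹4.2 = ₹271.40

₹271.40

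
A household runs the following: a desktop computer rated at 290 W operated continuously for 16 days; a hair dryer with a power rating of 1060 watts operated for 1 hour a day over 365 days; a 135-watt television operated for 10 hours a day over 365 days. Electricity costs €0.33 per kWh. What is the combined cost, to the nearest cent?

€327.03

desktop computer: Runtime = 24 h × 16 = 384 h
desktop computer: 0.29 kW × 384 h = 111.36 kWh
hair dryer: Runtime = 1 h/day × 365 days = 365 h
hair dryer: 1.06 kW × 365 h = 386.9 kWh
television: Runtime = 10 h/day × 365 days = 3650 h
television: 0.135 kW × 3650 h = 492.75 kWh
Total energy = 991.01 kWh
Cost = 991.01 × €0.33 = €327.03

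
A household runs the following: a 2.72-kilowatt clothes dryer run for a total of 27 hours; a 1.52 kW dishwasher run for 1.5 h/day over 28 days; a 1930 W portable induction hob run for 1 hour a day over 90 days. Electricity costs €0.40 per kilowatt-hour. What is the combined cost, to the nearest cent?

clothes dryer: 2.72 kW × 27 h = 73.44 kWh
dishwasher: Runtime = 1.5 h/day × 28 days = 42 h
dishwasher: 1.52 kW × 42 h = 63.84 kWh
portable induction hob: Runtime = 1 h/day × 90 days = 90 h
portable induction hob: 1.93 kW × 90 h = 173.7 kWh
Total energy = 310.98 kWh
Cost = 310.98 × €0.40 = €124.39

€124.39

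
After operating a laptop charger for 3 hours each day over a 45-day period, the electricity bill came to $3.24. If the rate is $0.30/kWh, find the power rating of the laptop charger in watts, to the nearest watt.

Energy = $3.24 ÷ $0.30/kWh = 10.8 kWh
Runtime = 3 h/day × 45 days = 135 h
Power = 10.8 kWh ÷ 135 h = 0.08 kW = 80 W

80 W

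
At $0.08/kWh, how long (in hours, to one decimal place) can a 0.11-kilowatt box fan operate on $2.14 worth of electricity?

Energy available = $2.14 ÷ $0.08/kWh = 26.75 kWh
Hours = 26.75 kWh ÷ 0.11 kW = 243.2 h

243.2 h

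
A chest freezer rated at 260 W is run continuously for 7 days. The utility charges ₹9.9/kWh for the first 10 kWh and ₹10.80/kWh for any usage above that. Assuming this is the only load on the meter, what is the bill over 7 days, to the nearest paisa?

₹462.74

Runtime = 24 h × 7 = 168 h
Energy = 0.26 kW × 168 h = 43.68 kWh
Tier 1 (0–10 kWh): 10 × ₹9.9 = ₹99
Above 10 kWh: 33.68 × ₹10.80 = ₹363.744
Bill = ₹462.74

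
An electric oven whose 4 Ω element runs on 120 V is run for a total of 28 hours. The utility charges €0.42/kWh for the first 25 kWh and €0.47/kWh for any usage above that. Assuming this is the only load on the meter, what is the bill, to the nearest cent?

€46.13

Power = V²/R = 120²/4 = 3600 W = 3.6 kW
Energy = 3.6 kW × 28 h = 100.8 kWh
Tier 1 (0–25 kWh): 25 × €0.42 = €10.5
Above 25 kWh: 75.8 × €0.47 = €35.626
Bill = €46.13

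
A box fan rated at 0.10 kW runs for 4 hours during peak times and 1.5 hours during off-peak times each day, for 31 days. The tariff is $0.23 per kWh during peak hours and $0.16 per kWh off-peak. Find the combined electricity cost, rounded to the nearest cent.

$3.60

Peak energy = 0.1 kW × 4 h × 31 = 12.4 kWh
Off-peak energy = 0.1 kW × 1.5 h × 31 = 4.65 kWh
Cost = 12.4 × $0.23 + 4.65 × $0.16 = $2.852 + $0.744 = $3.60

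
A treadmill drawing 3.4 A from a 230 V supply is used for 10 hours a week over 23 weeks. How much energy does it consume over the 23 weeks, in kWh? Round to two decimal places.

Power = 3.4 A × 230 V = 782 W = 0.782 kW
Runtime = 10 h/week × 23 weeks = 230 h
Energy = 0.782 kW × 230 h = 179.86 kWh

179.86 kWh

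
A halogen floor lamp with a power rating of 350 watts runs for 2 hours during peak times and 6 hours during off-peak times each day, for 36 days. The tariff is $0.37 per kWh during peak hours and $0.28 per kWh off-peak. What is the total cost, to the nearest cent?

Peak energy = 0.35 kW × 2 h × 36 = 25.2 kWh
Off-peak energy = 0.35 kW × 6 h × 36 = 75.6 kWh
Cost = 25.2 × $0.37 + 75.6 × $0.28 = $9.324 + $21.168 = $30.49

$30.49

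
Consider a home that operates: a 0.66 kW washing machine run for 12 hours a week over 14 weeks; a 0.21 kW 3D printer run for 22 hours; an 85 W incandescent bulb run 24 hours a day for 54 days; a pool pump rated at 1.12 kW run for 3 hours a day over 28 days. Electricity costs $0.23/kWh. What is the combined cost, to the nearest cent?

$73.54

washing machine: Runtime = 12 h/week × 14 weeks = 168 h
washing machine: 0.66 kW × 168 h = 110.88 kWh
3D printer: 0.21 kW × 22 h = 4.62 kWh
incandescent bulb: Runtime = 24 h × 54 = 1296 h
incandescent bulb: 0.085 kW × 1296 h = 110.16 kWh
pool pump: Runtime = 3 h/day × 28 days = 84 h
pool pump: 1.12 kW × 84 h = 94.08 kWh
Total energy = 319.74 kWh
Cost = 319.74 × $0.23 = $73.54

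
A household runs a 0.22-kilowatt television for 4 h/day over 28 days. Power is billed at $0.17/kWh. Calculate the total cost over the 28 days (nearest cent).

Runtime = 4 h/day × 28 days = 112 h
Energy = 0.22 kW × 112 h = 24.64 kWh
Cost = 24.64 kWh × $0.17/kWh = $4.19

$4.19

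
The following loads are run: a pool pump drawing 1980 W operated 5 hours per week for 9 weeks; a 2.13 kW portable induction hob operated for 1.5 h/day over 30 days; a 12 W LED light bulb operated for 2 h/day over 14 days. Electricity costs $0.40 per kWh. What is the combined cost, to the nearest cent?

$74.11

pool pump: Runtime = 5 h/week × 9 weeks = 45 h
pool pump: 1.98 kW × 45 h = 89.1 kWh
portable induction hob: Runtime = 1.5 h/day × 30 days = 45 h
portable induction hob: 2.13 kW × 45 h = 95.85 kWh
LED light bulb: Runtime = 2 h/day × 14 days = 28 h
LED light bulb: 0.012 kW × 28 h = 0.336 kWh
Total energy = 185.286 kWh
Cost = 185.286 × $0.40 = $74.11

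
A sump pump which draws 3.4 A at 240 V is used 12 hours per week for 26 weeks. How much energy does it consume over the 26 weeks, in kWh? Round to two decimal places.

254.59 kWh

Power = 3.4 A × 240 V = 816 W = 0.816 kW
Runtime = 12 h/week × 26 weeks = 312 h
Energy = 0.816 kW × 312 h = 254.592 kWh ≈ 254.59 kWh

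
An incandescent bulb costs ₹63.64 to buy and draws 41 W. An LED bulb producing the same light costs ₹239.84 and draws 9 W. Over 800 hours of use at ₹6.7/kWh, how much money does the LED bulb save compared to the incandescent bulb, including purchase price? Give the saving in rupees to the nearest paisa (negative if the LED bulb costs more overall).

incandescent bulb: ₹63.64 + (41/1000) kW × 800 h × ₹6.7 = ₹63.64 + ₹219.76 = ₹283.4
LED bulb: ₹239.84 + (9/1000) kW × 800 h × ₹6.7 = ₹239.84 + ₹48.24 = ₹288.08
Saving = ₹283.4 − ₹288.08 = −₹4.68

-₹4.68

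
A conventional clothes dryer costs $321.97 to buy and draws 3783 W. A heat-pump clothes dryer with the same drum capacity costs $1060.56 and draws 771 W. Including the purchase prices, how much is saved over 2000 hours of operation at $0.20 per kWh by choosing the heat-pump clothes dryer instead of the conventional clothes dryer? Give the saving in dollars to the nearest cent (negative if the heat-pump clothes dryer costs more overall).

conventional clothes dryer: $321.97 + (3783/1000) kW × 2000 h × $0.20 = $321.97 + $1513.2 = $1835.17
heat-pump clothes dryer: $1060.56 + (771/1000) kW × 2000 h × $0.20 = $1060.56 + $308.4 = $1368.96
Saving = $1835.17 − $1368.96 = $466.21

$466.21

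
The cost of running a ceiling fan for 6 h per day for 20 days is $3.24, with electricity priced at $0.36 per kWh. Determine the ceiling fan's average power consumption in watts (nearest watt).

75 W

Energy = $3.24 ÷ $0.36/kWh = 9 kWh
Runtime = 6 h/day × 20 days = 120 h
Power = 9 kWh ÷ 120 h = 0.075 kW = 75 W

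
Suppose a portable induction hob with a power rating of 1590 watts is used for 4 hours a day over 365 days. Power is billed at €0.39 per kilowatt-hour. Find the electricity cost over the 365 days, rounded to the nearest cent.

€905.35

Runtime = 4 h/day × 365 days = 1460 h
Energy = 1.59 kW × 1460 h = 2321.4 kWh
Cost = 2321.4 kWh × €0.39/kWh = €905.35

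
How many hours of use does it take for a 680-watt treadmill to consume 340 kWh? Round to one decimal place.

500.0 h

Hours = 340 kWh ÷ 0.68 kW = 500.0 h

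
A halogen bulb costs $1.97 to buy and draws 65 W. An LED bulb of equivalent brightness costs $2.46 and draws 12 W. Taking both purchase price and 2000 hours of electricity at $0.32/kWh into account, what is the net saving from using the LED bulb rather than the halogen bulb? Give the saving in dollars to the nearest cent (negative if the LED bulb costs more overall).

halogen bulb: $1.97 + (65/1000) kW × 2000 h × $0.32 = $1.97 + $41.6 = $43.57
LED bulb: $2.46 + (12/1000) kW × 2000 h × $0.32 = $2.46 + $7.68 = $10.14
Saving = $43.57 − $10.14 = $33.43

$33.43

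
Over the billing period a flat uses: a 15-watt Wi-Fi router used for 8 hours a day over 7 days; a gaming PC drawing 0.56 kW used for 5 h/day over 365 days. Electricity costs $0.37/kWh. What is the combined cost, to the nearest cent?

Wi-Fi router: Runtime = 8 h/day × 7 days = 56 h
Wi-Fi router: 0.015 kW × 56 h = 0.84 kWh
gaming PC: Runtime = 5 h/day × 365 days = 1825 h
gaming PC: 0.56 kW × 1825 h = 1022 kWh
Total energy = 1022.84 kWh
Cost = 1022.84 × $0.37 = $378.45

$378.45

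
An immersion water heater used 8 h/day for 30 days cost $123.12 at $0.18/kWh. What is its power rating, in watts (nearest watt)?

2850 W

Energy = $123.12 ÷ $0.18/kWh = 684 kWh
Runtime = 8 h/day × 30 days = 240 h
Power = 684 kWh ÷ 240 h = 2.85 kW = 2850 W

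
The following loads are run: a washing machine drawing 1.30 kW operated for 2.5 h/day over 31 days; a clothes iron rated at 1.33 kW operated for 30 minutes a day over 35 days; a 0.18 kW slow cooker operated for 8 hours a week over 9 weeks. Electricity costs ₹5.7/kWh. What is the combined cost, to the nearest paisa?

₹780.81

washing machine: Runtime = 2.5 h/day × 31 days = 77.5 h
washing machine: 1.3 kW × 77.5 h = 100.75 kWh
clothes iron: Runtime = 30 min × 35 = 1050 min = 17.5 h
clothes iron: 1.33 kW × 17.5 h = 23.275 kWh
slow cooker: Runtime = 8 h/week × 9 weeks = 72 h
slow cooker: 0.18 kW × 72 h = 12.96 kWh
Total energy = 136.985 kWh
Cost = 136.985 × ₹5.7 = ₹780.81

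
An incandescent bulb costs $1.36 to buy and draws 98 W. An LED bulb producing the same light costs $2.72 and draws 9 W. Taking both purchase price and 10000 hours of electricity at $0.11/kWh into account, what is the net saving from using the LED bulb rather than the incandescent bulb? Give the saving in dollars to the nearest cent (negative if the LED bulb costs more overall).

$96.54

incandescent bulb: $1.36 + (98/1000) kW × 10000 h × $0.11 = $1.36 + $107.8 = $109.16
LED bulb: $2.72 + (9/1000) kW × 10000 h × $0.11 = $2.72 + $9.9 = $12.62
Saving = $109.16 − $12.62 = $96.54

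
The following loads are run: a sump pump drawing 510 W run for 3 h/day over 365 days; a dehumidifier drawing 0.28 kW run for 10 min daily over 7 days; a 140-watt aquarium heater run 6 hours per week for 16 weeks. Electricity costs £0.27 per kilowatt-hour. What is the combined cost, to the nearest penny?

£154.50

sump pump: Runtime = 3 h/day × 365 days = 1095 h
sump pump: 0.51 kW × 1095 h = 558.45 kWh
dehumidifier: Runtime = 10 min × 7 = 70 min = 1.166666… h
dehumidifier: 0.28 kW × 1.166666… h = 0.326666… kWh
aquarium heater: Runtime = 6 h/week × 16 weeks = 96 h
aquarium heater: 0.14 kW × 96 h = 13.44 kWh
Total energy = 572.216666… kWh
Cost = 572.216666… × £0.27 = £154.50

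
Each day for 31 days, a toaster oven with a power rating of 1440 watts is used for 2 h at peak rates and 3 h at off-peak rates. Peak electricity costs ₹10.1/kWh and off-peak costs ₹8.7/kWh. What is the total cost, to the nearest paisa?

₹2066.83

Peak energy = 1.44 kW × 2 h × 31 = 89.28 kWh
Off-peak energy = 1.44 kW × 3 h × 31 = 133.92 kWh
Cost = 89.28 × ₹10.1 + 133.92 × ₹8.7 = ₹901.728 + ₹1165.104 = ₹2066.83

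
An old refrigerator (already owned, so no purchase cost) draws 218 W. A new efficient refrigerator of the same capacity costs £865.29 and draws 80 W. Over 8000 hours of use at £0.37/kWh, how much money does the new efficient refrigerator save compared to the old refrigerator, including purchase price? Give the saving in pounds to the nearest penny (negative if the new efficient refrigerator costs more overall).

-£456.81

old refrigerator: £0.00 + (218/1000) kW × 8000 h × £0.37 = £0.00 + £645.28 = £645.28
new efficient refrigerator: £865.29 + (80/1000) kW × 8000 h × £0.37 = £865.29 + £236.8 = £1102.09
Saving = £645.28 − £1102.09 = −£456.81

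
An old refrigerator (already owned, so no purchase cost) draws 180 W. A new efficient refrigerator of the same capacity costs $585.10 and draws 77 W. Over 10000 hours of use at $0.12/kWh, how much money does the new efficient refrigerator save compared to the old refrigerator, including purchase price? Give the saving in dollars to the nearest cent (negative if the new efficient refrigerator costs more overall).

old refrigerator: $0.00 + (180/1000) kW × 10000 h × $0.12 = $0.00 + $216 = $216
new efficient refrigerator: $585.10 + (77/1000) kW × 10000 h × $0.12 = $585.10 + $92.4 = $677.5
Saving = $216 − $677.5 = −$461.5

-$461.50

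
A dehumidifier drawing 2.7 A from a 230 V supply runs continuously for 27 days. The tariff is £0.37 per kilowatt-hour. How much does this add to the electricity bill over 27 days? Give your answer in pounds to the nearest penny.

Power = 2.7 A × 230 V = 621 W = 0.621 kW
Runtime = 24 h × 27 = 648 h
Energy = 0.621 kW × 648 h = 402.408 kWh
Cost = 402.408 kWh × £0.37/kWh = £148.89

£148.89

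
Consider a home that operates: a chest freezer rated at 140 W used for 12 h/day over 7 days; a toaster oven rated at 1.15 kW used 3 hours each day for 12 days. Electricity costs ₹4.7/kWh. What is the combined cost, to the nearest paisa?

chest freezer: Runtime = 12 h/day × 7 days = 84 h
chest freezer: 0.14 kW × 84 h = 11.76 kWh
toaster oven: Runtime = 3 h/day × 12 days = 36 h
toaster oven: 1.15 kW × 36 h = 41.4 kWh
Total energy = 53.16 kWh
Cost = 53.16 × ₹4.7 = ₹249.85

₹249.85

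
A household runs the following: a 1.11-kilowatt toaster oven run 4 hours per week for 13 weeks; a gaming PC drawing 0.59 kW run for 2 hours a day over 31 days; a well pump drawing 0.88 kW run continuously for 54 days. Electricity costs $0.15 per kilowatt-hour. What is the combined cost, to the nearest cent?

$185.22

toaster oven: Runtime = 4 h/week × 13 weeks = 52 h
toaster oven: 1.11 kW × 52 h = 57.72 kWh
gaming PC: Runtime = 2 h/day × 31 days = 62 h
gaming PC: 0.59 kW × 62 h = 36.58 kWh
well pump: Runtime = 24 h × 54 = 1296 h
well pump: 0.88 kW × 1296 h = 1140.48 kWh
Total energy = 1234.78 kWh
Cost = 1234.78 × $0.15 = $185.22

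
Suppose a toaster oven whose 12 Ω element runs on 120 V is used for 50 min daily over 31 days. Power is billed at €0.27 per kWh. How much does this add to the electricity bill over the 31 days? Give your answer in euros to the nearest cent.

Power = V²/R = 120²/12 = 1200 W = 1.2 kW
Runtime = 50 min × 31 = 1550 min = 25.833333… h
Energy = 1.2 kW × 25.833333… h = 31 kWh
Cost = 31 kWh × €0.27/kWh = €8.37

€8.37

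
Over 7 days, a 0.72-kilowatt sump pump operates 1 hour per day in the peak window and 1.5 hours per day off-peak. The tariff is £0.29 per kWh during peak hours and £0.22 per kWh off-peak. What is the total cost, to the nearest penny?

Peak energy = 0.72 kW × 1 h × 7 = 5.04 kWh
Off-peak energy = 0.72 kW × 1.5 h × 7 = 7.56 kWh
Cost = 5.04 × £0.29 + 7.56 × £0.22 = £1.4616 + £1.6632 = £3.12

£3.12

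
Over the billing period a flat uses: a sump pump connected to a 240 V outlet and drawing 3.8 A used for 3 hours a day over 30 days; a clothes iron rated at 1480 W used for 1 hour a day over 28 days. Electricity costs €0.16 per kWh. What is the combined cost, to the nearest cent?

sump pump: Power = 3.8 A × 240 V = 912 W = 0.912 kW
sump pump: Runtime = 3 h/day × 30 days = 90 h
sump pump: 0.912 kW × 90 h = 82.08 kWh
clothes iron: Runtime = 1 h/day × 28 days = 28 h
clothes iron: 1.48 kW × 28 h = 41.44 kWh
Total energy = 123.52 kWh
Cost = 123.52 × €0.16 = €19.76

€19.76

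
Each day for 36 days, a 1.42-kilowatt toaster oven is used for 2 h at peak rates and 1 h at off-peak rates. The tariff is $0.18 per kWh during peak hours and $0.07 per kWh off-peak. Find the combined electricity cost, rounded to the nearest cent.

Peak energy = 1.42 kW × 2 h × 36 = 102.24 kWh
Off-peak energy = 1.42 kW × 1 h × 36 = 51.12 kWh
Cost = 102.24 × $0.18 + 51.12 × $0.07 = $18.4032 + $3.5784 = $21.98

$21.98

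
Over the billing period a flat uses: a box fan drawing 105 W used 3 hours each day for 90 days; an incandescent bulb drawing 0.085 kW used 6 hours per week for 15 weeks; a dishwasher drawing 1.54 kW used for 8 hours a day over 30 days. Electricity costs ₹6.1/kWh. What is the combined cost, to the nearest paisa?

box fan: Runtime = 3 h/day × 90 days = 270 h
box fan: 0.105 kW × 270 h = 28.35 kWh
incandescent bulb: Runtime = 6 h/week × 15 weeks = 90 h
incandescent bulb: 0.085 kW × 90 h = 7.65 kWh
dishwasher: Runtime = 8 h/day × 30 days = 240 h
dishwasher: 1.54 kW × 240 h = 369.6 kWh
Total energy = 405.6 kWh
Cost = 405.6 × ₹6.1 = ₹2474.16

₹2474.16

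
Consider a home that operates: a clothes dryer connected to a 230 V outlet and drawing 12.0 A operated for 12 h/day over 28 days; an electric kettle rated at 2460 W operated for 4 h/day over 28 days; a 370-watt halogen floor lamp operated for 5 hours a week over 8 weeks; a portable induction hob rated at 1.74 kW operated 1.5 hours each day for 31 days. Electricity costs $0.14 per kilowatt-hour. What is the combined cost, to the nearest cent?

$181.80

clothes dryer: Power = 12.0 A × 230 V = 2760 W = 2.76 kW
clothes dryer: Runtime = 12 h/day × 28 days = 336 h
clothes dryer: 2.76 kW × 336 h = 927.36 kWh
electric kettle: Runtime = 4 h/day × 28 days = 112 h
electric kettle: 2.46 kW × 112 h = 275.52 kWh
halogen floor lamp: Runtime = 5 h/week × 8 weeks = 40 h
halogen floor lamp: 0.37 kW × 40 h = 14.8 kWh
portable induction hob: Runtime = 1.5 h/day × 31 days = 46.5 h
portable induction hob: 1.74 kW × 46.5 h = 80.91 kWh
Total energy = 1298.59 kWh
Cost = 1298.59 × $0.14 = $181.80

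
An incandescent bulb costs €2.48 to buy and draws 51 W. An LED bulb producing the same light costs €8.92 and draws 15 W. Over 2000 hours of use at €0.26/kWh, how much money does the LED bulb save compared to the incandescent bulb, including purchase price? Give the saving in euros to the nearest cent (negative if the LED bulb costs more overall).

incandescent bulb: €2.48 + (51/1000) kW × 2000 h × €0.26 = €2.48 + €26.52 = €29
LED bulb: €8.92 + (15/1000) kW × 2000 h × €0.26 = €8.92 + €7.8 = €16.72
Saving = €29 − €16.72 = €12.28

€12.28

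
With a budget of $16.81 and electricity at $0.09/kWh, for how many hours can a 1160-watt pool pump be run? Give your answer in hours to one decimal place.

161.0 h

Energy available = $16.81 ÷ $0.09/kWh = 186.7778 kWh
Hours = 186.7778 kWh ÷ 1.16 kW = 161.0 h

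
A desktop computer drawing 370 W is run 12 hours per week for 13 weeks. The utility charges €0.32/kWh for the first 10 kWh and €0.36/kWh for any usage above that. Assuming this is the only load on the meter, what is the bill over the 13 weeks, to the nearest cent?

€20.38

Runtime = 12 h/week × 13 weeks = 156 h
Energy = 0.37 kW × 156 h = 57.72 kWh
Tier 1 (0–10 kWh): 10 × €0.32 = €3.2
Above 10 kWh: 47.72 × €0.36 = €17.1792
Bill = €20.38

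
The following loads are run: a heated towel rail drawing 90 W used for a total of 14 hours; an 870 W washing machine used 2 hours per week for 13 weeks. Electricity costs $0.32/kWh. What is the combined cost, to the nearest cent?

$7.64

heated towel rail: 0.09 kW × 14 h = 1.26 kWh
washing machine: Runtime = 2 h/week × 13 weeks = 26 h
washing machine: 0.87 kW × 26 h = 22.62 kWh
Total energy = 23.88 kWh
Cost = 23.88 × $0.32 = $7.64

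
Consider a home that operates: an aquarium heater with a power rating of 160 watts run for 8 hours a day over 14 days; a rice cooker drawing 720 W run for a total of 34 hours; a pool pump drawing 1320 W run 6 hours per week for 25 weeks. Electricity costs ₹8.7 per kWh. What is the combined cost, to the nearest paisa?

aquarium heater: Runtime = 8 h/day × 14 days = 112 h
aquarium heater: 0.16 kW × 112 h = 17.92 kWh
rice cooker: 0.72 kW × 34 h = 24.48 kWh
pool pump: Runtime = 6 h/week × 25 weeks = 150 h
pool pump: 1.32 kW × 150 h = 198 kWh
Total energy = 240.4 kWh
Cost = 240.4 × ₹8.7 = ₹2091.48

₹2091.48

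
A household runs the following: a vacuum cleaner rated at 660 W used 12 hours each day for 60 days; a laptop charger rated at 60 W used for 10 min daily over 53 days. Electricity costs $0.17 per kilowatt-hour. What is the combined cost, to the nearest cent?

$80.87

vacuum cleaner: Runtime = 12 h/day × 60 days = 720 h
vacuum cleaner: 0.66 kW × 720 h = 475.2 kWh
laptop charger: Runtime = 10 min × 53 = 530 min = 8.833333… h
laptop charger: 0.06 kW × 8.833333… h = 0.53 kWh
Total energy = 475.73 kWh
Cost = 475.73 × $0.17 = $80.87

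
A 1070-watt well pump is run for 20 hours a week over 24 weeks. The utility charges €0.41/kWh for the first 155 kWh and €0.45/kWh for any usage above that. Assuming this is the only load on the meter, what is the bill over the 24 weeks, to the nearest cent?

Runtime = 20 h/week × 24 weeks = 480 h
Energy = 1.07 kW × 480 h = 513.6 kWh
Tier 1 (0–155 kWh): 155 × €0.41 = €63.55
Above 155 kWh: 358.6 × €0.45 = €161.37
Bill = €224.92

€224.92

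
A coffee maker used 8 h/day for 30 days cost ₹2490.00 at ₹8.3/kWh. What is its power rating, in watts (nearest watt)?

1250 W

Energy = ₹2490.00 ÷ ₹8.3/kWh = 300 kWh
Runtime = 8 h/day × 30 days = 240 h
Power = 300 kWh ÷ 240 h = 1.25 kW = 1250 W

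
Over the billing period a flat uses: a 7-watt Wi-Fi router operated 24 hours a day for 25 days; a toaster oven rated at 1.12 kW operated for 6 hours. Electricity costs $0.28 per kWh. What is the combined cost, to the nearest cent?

Wi-Fi router: Runtime = 24 h × 25 = 600 h
Wi-Fi router: 0.007 kW × 600 h = 4.2 kWh
toaster oven: 1.12 kW × 6 h = 6.72 kWh
Total energy = 10.92 kWh
Cost = 10.92 × $0.28 = $3.06

$3.06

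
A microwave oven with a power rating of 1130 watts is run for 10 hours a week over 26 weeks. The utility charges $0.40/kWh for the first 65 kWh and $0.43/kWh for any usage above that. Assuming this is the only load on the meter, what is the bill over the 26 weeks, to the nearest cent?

$124.38

Runtime = 10 h/week × 26 weeks = 260 h
Energy = 1.13 kW × 260 h = 293.8 kWh
Tier 1 (0–65 kWh): 65 × $0.40 = $26
Above 65 kWh: 228.8 × $0.43 = $98.384
Bill = $124.38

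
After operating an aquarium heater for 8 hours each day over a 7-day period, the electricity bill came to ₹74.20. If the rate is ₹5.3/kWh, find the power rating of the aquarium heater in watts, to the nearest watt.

Energy = ₹74.20 ÷ ₹5.3/kWh = 14 kWh
Runtime = 8 h/day × 7 days = 56 h
Power = 14 kWh ÷ 56 h = 0.25 kW = 250 W

250 W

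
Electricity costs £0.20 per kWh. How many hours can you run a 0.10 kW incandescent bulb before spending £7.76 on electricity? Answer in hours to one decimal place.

Energy available = £7.76 ÷ £0.20/kWh = 38.8 kWh
Hours = 38.8 kWh ÷ 0.1 kW = 388.0 h

388.0 h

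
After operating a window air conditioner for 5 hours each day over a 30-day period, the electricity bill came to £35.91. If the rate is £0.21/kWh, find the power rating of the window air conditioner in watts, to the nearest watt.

Energy = £35.91 ÷ £0.21/kWh = 171 kWh
Runtime = 5 h/day × 30 days = 150 h
Power = 171 kWh ÷ 150 h = 1.14 kW = 1140 W

1140 W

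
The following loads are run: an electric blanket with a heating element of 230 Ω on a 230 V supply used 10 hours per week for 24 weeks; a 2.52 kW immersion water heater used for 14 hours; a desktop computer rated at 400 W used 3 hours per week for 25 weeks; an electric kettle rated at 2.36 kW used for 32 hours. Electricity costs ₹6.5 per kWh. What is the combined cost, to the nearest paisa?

₹1274.00

electric blanket: Power = V²/R = 230²/230 = 230 W = 0.23 kW
electric blanket: Runtime = 10 h/week × 24 weeks = 240 h
electric blanket: 0.23 kW × 240 h = 55.2 kWh
immersion water heater: 2.52 kW × 14 h = 35.28 kWh
desktop computer: Runtime = 3 h/week × 25 weeks = 75 h
desktop computer: 0.4 kW × 75 h = 30 kWh
electric kettle: 2.36 kW × 32 h = 75.52 kWh
Total energy = 196 kWh
Cost = 196 × ₹6.5 = ₹1274.00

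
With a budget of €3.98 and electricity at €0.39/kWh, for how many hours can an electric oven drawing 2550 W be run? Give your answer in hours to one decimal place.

Energy available = €3.98 ÷ €0.39/kWh = 10.2051 kWh
Hours = 10.2051 kWh ÷ 2.55 kW = 4.0 h

4.0 h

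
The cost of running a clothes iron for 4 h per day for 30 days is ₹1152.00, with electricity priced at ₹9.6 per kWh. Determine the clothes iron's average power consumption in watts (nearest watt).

Energy = ₹1152.00 ÷ ₹9.6/kWh = 120 kWh
Runtime = 4 h/day × 30 days = 120 h
Power = 120 kWh ÷ 120 h = 1 kW = 1000 W

1000 W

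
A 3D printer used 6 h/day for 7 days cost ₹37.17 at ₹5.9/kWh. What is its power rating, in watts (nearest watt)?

Energy = ₹37.17 ÷ ₹5.9/kWh = 6.3 kWh
Runtime = 6 h/day × 7 days = 42 h
Power = 6.3 kWh ÷ 42 h = 0.15 kW = 150 W

150 W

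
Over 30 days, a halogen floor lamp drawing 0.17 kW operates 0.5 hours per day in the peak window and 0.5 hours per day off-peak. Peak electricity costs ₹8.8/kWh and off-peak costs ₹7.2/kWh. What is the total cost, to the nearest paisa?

Peak energy = 0.17 kW × 0.5 h × 30 = 2.55 kWh
Off-peak energy = 0.17 kW × 0.5 h × 30 = 2.55 kWh
Cost = 2.55 × ₹8.8 + 2.55 × ₹7.2 = ₹22.44 + ₹18.36 = ₹40.80

₹40.80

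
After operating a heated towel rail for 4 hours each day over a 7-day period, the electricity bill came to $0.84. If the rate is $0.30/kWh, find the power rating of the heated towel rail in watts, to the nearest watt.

100 W

Energy = $0.84 ÷ $0.30/kWh = 2.8 kWh
Runtime = 4 h/day × 7 days = 28 h
Power = 2.8 kWh ÷ 28 h = 0.1 kW = 100 W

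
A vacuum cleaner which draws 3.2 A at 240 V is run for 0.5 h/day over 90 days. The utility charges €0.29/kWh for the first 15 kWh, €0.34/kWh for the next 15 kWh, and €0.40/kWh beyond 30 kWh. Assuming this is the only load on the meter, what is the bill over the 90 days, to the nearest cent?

Power = 3.2 A × 240 V = 768 W = 0.768 kW
Runtime = 0.5 h/day × 90 days = 45 h
Energy = 0.768 kW × 45 h = 34.56 kWh
Tier 1 (0–15 kWh): 15 × €0.29 = €4.35
Tier 2 (15–30 kWh): 15 × €0.34 = €5.1
Above 30 kWh: 4.56 × €0.40 = €1.824
Bill = €11.27

€11.27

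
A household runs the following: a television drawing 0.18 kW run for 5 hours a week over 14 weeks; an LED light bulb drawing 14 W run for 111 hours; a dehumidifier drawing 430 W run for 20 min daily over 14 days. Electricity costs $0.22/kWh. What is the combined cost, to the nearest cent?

$3.56

television: Runtime = 5 h/week × 14 weeks = 70 h
television: 0.18 kW × 70 h = 12.6 kWh
LED light bulb: 0.014 kW × 111 h = 1.554 kWh
dehumidifier: Runtime = 20 min × 14 = 280 min = 4.666666… h
dehumidifier: 0.43 kW × 4.666666… h = 2.006666… kWh
Total energy = 16.160666… kWh
Cost = 16.160666… × $0.22 = $3.56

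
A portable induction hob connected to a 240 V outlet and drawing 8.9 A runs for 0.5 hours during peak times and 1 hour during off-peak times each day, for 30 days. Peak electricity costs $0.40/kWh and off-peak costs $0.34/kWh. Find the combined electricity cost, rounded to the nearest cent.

Power = 8.9 A × 240 V = 2136 W = 2.136 kW
Peak energy = 2.136 kW × 0.5 h × 30 = 32.04 kWh
Off-peak energy = 2.136 kW × 1 h × 30 = 64.08 kWh
Cost = 32.04 × $0.40 + 64.08 × $0.34 = $12.816 + $21.7872 = $34.60

$34.60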